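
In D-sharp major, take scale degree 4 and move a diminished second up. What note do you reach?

Ab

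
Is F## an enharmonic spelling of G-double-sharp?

No

Two spellings are enharmonically equivalent only if they share a pitch class.
Here F## → 7, G## → 9; 7 ≠ 9, so they are not.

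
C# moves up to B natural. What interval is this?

Counting letters C–D–E–F–G–A–B gives a seventh.
C#→B = 10 semitones, 1 narrower than the major seventh (11), so minor.

minor seventh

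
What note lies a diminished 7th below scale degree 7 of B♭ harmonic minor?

B#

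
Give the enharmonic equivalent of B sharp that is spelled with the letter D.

Plain D sits 2 semitones above B#, so on the letter D the same pitch needs a double flat: Dbb.

Dbb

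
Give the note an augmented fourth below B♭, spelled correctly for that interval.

Fb

A fourth below B lands on the letter F.
An augmented fourth spans 6 semitones, so Bb moves to pitch class 4. On the letter F that is Fb.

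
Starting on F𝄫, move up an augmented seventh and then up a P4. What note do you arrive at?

Ab

An augmented seventh up from Fbb is Eb (letter E, 12 semitones up).
A perfect fourth up from Eb is Ab (letter A, 5 semitones up).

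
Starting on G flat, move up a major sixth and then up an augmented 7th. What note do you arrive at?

A major sixth up from Gb is Eb (letter E, 9 semitones up).
An augmented seventh up from Eb is D# (letter D, 12 semitones up).

D#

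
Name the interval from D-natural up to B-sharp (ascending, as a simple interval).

Counting letters D–E–F–G–A–B gives a sixth.
D→B# = 10 semitones, 1 wider than the major sixth (9), so augmented.

augmented sixth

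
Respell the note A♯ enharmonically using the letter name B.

Bb

A# is pitch class 10. The letter B alone is pitch class 11.
To reach pitch class 10 from B requires an offset of -1 semitone, i.e. flat: Bb.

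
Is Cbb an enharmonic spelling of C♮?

No

Cbb is pitch class 10; C is pitch class 0.
The pitch classes differ (10 vs. 0), so they are not enharmonic equivalents.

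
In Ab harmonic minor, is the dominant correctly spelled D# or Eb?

Each scale degree takes a distinct letter name. Degree 5 of a scale on A must use the letter E.
Eb and D# are enharmonically the same pitch, but only Eb uses the letter E, so it is the correct spelling here.

Eb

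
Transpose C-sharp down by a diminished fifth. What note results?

F##

C down a perfect fifth is F, so the target letter is F.
From C#, a diminished fifth is 6 semitones down: F##.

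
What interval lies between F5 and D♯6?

The letter names run F→D, a span of 5 letter steps, so the interval is some kind of sixth.
F to D# is 10 semitones. A major sixth is 9, so 10 makes it augmented.

augmented sixth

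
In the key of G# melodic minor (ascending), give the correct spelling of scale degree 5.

D#

The G# melodic minor (ascending) scale runs G# A# B C# D# E# F##.
Degree 5 is D#.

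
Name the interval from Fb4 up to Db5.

major sixth

Counting letters F–G–A–B–C–D gives a sixth.
Fb→Db = 9 semitones, exactly the major sixth.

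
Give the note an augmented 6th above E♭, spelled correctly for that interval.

C#

A sixth above E lands on the letter C.
An augmented sixth spans 10 semitones, so Eb moves to pitch class 1. On the letter C that is C#.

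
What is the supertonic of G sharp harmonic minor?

The G# harmonic minor scale runs G# A# B C# D# E F##.
Degree 2 is A#.

A#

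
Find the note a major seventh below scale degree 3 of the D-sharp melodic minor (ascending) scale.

Scale degree 3 of D# melodic minor (ascending) is F#.
A major seventh (11 semitones) below F# lands on the letter G, giving G.

G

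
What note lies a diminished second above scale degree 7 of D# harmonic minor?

Scale degree 7 of D# harmonic minor is C##.
A diminished second (0 semitones) above C## lands on the letter D, giving D.

D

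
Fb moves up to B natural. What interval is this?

doubly augmented fourth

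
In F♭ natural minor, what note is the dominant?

Cb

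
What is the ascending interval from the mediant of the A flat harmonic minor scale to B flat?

major seventh

The mediant of Ab harmonic minor is Cb.
Cb up to Bb: letters C→B make it a seventh; 11 semitones makes it major.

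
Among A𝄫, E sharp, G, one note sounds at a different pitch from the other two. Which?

In 12-tone equal temperament, enharmonic equivalents share a pitch class. Abb is pitch class 7; E# is pitch class 5; G is pitch class 7.
Abb and G share pitch class 7, while E# is pitch class 5.

E#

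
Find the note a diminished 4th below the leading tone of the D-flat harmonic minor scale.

The leading tone of Db harmonic minor is C.
A diminished fourth (4 semitones) below C lands on the letter G, giving G#.

G#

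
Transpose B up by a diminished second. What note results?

Cb

B up a major second is C#, so the target letter is C.
From B, a diminished second is 0 semitones up: Cb.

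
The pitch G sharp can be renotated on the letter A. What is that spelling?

G# is pitch class 8. The letter A alone is pitch class 9.
To reach pitch class 8 from A requires an offset of -1 semitone, i.e. flat: Ab.

Ab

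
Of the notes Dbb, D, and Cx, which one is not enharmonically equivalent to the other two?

In 12-tone equal temperament, enharmonic equivalents share a pitch class. Dbb is pitch class 0; D is pitch class 2; C## is pitch class 2.
D and C## share pitch class 2, while Dbb is pitch class 0.

Dbb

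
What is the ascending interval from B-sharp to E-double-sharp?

Counting letters B–C–D–E gives a fourth.
B#→E## = 6 semitones, 1 wider than the perfect fourth (5), so augmented.

augmented fourth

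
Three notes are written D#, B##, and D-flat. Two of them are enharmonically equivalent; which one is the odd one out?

D#

In 12-tone equal temperament, enharmonic equivalents share a pitch class. D# is pitch class 3; B## is pitch class 1; Db is pitch class 1.
B## and Db share pitch class 1, while D# is pitch class 3.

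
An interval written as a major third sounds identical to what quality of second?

A major third spans 4 semitones.
A second spanning 4 semitones is doubly augmented (the major second is 2).

doubly augmented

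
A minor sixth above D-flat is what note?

A sixth above D lands on the letter B.
A minor sixth spans 8 semitones, so Db moves to pitch class 9. On the letter B that is Bbb.

Bbb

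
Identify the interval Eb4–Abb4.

diminished fourth

The letter names run E→A, a span of 3 letter steps, so the interval is some kind of fourth.
Eb to Abb is 4 semitones. A perfect fourth is 5, so 4 makes it diminished.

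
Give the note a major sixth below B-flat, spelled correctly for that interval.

Db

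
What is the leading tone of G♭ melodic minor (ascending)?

The Gb melodic minor (ascending) scale runs Gb Ab Bbb Cb Db Eb F.
Degree 7 is F.

F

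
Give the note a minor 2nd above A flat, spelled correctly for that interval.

A up a major second is B, so the target letter is B.
From Ab, a minor second is 1 semitone up: Bbb.

Bbb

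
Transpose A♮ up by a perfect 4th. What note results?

D

A fourth above A lands on the letter D.
A perfect fourth spans 5 semitones, so A moves to pitch class 2. On the letter D that is D.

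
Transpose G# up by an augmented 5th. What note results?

G up a perfect fifth is D, so the target letter is D.
From G#, an augmented fifth is 8 semitones up: D##.

D##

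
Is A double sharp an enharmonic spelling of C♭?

A## is pitch class 11; Cb is pitch class 11.
All spellings map to pitch class 11, so they are enharmonically equivalent.

Yes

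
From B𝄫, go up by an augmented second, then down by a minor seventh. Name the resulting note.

An augmented second up from Bbb is C (letter C, 3 semitones up).
A minor seventh down from C is D (letter D, 10 semitones down).

D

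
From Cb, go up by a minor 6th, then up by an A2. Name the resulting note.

Bb

A minor sixth up from Cb is Abb (letter A, 8 semitones up).
An augmented second up from Abb is Bb (letter B, 3 semitones up).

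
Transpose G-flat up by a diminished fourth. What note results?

G up a perfect fourth is C, so the target letter is C.
From Gb, a diminished fourth is 4 semitones up: Cbb.

Cbb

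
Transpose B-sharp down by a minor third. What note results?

G##

B down a major third is G, so the target letter is G.
From B#, a minor third is 3 semitones down: G##.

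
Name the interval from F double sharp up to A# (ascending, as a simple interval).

minor third

Counting letters F–G–A gives a third.
F##→A# = 3 semitones, 1 narrower than the major third (4), so minor.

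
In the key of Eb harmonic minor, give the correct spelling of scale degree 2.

F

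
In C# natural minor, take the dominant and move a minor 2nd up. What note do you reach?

The dominant of C# natural minor is G#.
A minor second (1 semitone) above G# lands on the letter A, giving A.

A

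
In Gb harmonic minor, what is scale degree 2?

Ab

Degree 2 takes the letter 1 step above G, which is A.
In harmonic minor, degree 2 sits 2 semitones above the tonic. Gb + 2 semitones is pitch class 8, spelled on A as Ab.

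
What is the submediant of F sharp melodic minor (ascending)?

Degree 6 takes the letter 5 steps above F, which is D.
In melodic minor (ascending), degree 6 sits 9 semitones above the tonic. F# + 9 semitones is pitch class 3, spelled on D as D#.

D#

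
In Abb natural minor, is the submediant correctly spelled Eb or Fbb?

Each scale degree takes a distinct letter name. Degree 6 of a scale on A must use the letter F.
Fbb and Eb are enharmonically the same pitch, but only Fbb uses the letter F, so it is the correct spelling here.

Fbb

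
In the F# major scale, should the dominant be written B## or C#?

C#

Each scale degree takes a distinct letter name. Degree 5 of a scale on F must use the letter C.
C# and B## are enharmonically the same pitch, but only C# uses the letter C, so it is the correct spelling here.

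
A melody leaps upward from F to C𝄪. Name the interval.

doubly augmented fifth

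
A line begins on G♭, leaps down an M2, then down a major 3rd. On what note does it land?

Dbb

A major second down from Gb is Fb (letter F, 2 semitones down).
A major third down from Fb is Dbb (letter D, 4 semitones down).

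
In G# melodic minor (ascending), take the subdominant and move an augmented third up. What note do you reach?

E##

The subdominant of G# melodic minor (ascending) is C#.
An augmented third (5 semitones) above C# lands on the letter E, giving E##.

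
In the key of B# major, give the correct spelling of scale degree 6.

The B# major scale runs B# C## D## E# F## G## A##.
Degree 6 is G##.

G##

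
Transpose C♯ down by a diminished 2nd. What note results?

C down a major second is Bb, so the target letter is B.
From C#, a diminished second is 0 semitones down: B##.

B##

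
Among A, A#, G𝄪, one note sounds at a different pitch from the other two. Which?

A#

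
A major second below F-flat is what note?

F down a major second is Eb, so the target letter is E.
From Fb, a major second is 2 semitones down: Ebb.

Ebb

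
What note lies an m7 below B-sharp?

C##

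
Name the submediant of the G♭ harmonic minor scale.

Degree 6 takes the letter 5 steps above G, which is E.
In harmonic minor, degree 6 sits 8 semitones above the tonic. Gb + 8 semitones is pitch class 2, spelled on E as Ebb.

Ebb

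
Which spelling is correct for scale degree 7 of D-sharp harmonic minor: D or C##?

C##

Each scale degree takes a distinct letter name. Degree 7 of a scale on D must use the letter C.
C## and D are enharmonically the same pitch, but only C## uses the letter C, so it is the correct spelling here.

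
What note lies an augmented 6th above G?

E#

A sixth above G lands on the letter E.
An augmented sixth spans 10 semitones, so G moves to pitch class 5. On the letter E that is E#.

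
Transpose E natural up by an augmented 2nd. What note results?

F##

A second above E lands on the letter F.
An augmented second spans 3 semitones, so E moves to pitch class 7. On the letter F that is F##.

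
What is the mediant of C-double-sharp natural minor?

E#

The C## natural minor scale runs C## D## E# F## G## A# B#.
Degree 3 is E#.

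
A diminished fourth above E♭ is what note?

A fourth above E lands on the letter A.
A diminished fourth spans 4 semitones, so Eb moves to pitch class 7. On the letter A that is Abb.

Abb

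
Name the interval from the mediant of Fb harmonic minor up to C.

augmented third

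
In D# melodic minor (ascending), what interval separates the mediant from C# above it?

perfect fifth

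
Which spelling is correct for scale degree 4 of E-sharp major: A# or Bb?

Each scale degree takes a distinct letter name. Degree 4 of a scale on E must use the letter A.
A# and Bb are enharmonically the same pitch, but only A# uses the letter A, so it is the correct spelling here.

A#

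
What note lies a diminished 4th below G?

D#

G down a perfect fourth is D, so the target letter is D.
From G, a diminished fourth is 4 semitones down: D#.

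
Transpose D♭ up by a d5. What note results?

D up a perfect fifth is A, so the target letter is A.
From Db, a diminished fifth is 6 semitones up: Abb.

Abb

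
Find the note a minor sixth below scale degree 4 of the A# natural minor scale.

F##

Scale degree 4 of A# natural minor is D#.
A minor sixth (8 semitones) below D# lands on the letter F, giving F##.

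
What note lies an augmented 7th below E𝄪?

F#

E down a major seventh is F, so the target letter is F.
From E##, an augmented seventh is 12 semitones down: F#.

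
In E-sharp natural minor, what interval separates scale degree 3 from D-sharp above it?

perfect fifth

Scale degree 3 of E# natural minor is G#.
G# up to D#: letters G→D make it a fifth; 7 semitones makes it perfect.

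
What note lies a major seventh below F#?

G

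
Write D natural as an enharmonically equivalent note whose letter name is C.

C##

D is pitch class 2. The letter C alone is pitch class 0.
To reach pitch class 2 from C requires an offset of +2 semitones, i.e. double sharp: C##.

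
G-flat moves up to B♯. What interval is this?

doubly augmented third

Counting letters G–A–B gives a third.
Gb→B# = 6 semitones, 2 wider than the major third (4), so doubly augmented.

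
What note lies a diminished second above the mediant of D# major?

G

The mediant of D# major is F##.
A diminished second (0 semitones) above F## lands on the letter G, giving G.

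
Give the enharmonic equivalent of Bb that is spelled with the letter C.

Cbb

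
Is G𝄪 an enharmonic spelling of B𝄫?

G## = pitch class 9 and Bbb = pitch class 9 — the same pitch class, so they are enharmonic equivalents.

Yes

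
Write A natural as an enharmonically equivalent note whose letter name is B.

Bbb

Plain B sits 2 semitones above A, so on the letter B the same pitch needs a double flat: Bbb.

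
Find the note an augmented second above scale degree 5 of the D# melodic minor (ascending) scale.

B##

Scale degree 5 of D# melodic minor (ascending) is A#.
An augmented second (3 semitones) above A# lands on the letter B, giving B##.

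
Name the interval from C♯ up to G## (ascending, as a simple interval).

augmented fifth

The letter names run C→G, a span of 4 letter steps, so the interval is some kind of fifth.
C# to G## is 8 semitones. A perfect fifth is 7, so 8 makes it augmented.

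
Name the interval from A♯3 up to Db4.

Counting letters A–B–C–D gives a fourth.
A#→Db = 3 semitones, 2 narrower than the perfect fourth (5), so doubly diminished.

doubly diminished fourth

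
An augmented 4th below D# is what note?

D down a perfect fourth is A, so the target letter is A.
From D#, an augmented fourth is 6 semitones down: A.

A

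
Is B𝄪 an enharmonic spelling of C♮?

No

Two spellings are enharmonically equivalent only if they share a pitch class.
Here B## → 1, C → 0; 0 ≠ 1, so they are not.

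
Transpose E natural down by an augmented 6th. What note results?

A sixth below E lands on the letter G.
An augmented sixth spans 10 semitones, so E moves to pitch class 6. On the letter G that is Gb.

Gb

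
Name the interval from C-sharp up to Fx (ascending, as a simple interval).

augmented fourth

The letter names run C→F, a span of 3 letter steps, so the interval is some kind of fourth.
C# to F## is 6 semitones. A perfect fourth is 5, so 6 makes it augmented.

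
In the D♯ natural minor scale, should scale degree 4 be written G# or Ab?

Each scale degree takes a distinct letter name. Degree 4 of a scale on D must use the letter G.
G# and Ab are enharmonically the same pitch, but only G# uses the letter G, so it is the correct spelling here.

G#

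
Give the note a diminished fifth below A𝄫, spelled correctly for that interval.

Db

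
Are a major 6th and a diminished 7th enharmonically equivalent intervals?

A major sixth spans 9 semitones; a diminished seventh spans 9.
They are enharmonically equivalent.

Yes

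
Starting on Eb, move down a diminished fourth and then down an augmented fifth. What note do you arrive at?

A diminished fourth down from Eb is B (letter B, 4 semitones down).
An augmented fifth down from B is Eb (letter E, 8 semitones down).

Eb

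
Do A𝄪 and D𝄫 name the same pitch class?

No

A## is pitch class 11; Dbb is pitch class 0.
The pitch classes differ (11 vs. 0), so they are not enharmonic equivalents.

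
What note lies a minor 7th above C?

A seventh above C lands on the letter B.
A minor seventh spans 10 semitones, so C moves to pitch class 10. On the letter B that is Bb.

Bb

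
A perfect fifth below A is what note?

D

A down a perfect fifth is D, so the target letter is D.
From A, a perfect fifth is 7 semitones down: D.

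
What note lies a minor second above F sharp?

F up a major second is G, so the target letter is G.
From F#, a minor second is 1 semitone up: G.

G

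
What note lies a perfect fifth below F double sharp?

F down a perfect fifth is Bb, so the target letter is B.
From F##, a perfect fifth is 7 semitones down: B#.

B#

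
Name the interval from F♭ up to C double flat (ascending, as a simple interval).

diminished fifth

Counting letters F–G–A–B–C gives a fifth.
Fb→Cbb = 6 semitones, 1 narrower than the perfect fifth (7), so diminished.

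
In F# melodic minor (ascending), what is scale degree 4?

Degree 4 takes the letter 3 steps above F, which is B.
In melodic minor (ascending), degree 4 sits 5 semitones above the tonic. F# + 5 semitones is pitch class 11, spelled on B as B.

B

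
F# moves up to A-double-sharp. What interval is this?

The letter names run F→A, a span of 2 letter steps, so the interval is some kind of third.
F# to A## is 5 semitones. A major third is 4, so 5 makes it augmented.

augmented third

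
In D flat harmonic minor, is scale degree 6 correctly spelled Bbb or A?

Bbb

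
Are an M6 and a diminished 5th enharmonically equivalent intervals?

A major sixth spans 9 semitones; a diminished fifth spans 6.
The spans differ, so they are not enharmonic equivalents.

No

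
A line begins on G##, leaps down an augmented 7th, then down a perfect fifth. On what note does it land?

D

An augmented seventh down from G## is A (letter A, 12 semitones down).
A perfect fifth down from A is D (letter D, 7 semitones down).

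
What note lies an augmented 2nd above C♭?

D

A second above C lands on the letter D.
An augmented second spans 3 semitones, so Cb moves to pitch class 2. On the letter D that is D.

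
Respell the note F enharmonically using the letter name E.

Plain E sits 1 semitone below F, so on the letter E the same pitch needs a sharp: E#.

E#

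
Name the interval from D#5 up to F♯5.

The letter names run D→F, a span of 2 letter steps, so the interval is some kind of third.
D# to F# is 3 semitones. A major third is 4, so 3 makes it minor.

minor third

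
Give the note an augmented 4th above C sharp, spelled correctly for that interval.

F##

A fourth above C lands on the letter F.
An augmented fourth spans 6 semitones, so C# moves to pitch class 7. On the letter F that is F##.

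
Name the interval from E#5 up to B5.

Counting letters E–F–G–A–B gives a fifth.
E#→B = 6 semitones, 1 narrower than the perfect fifth (7), so diminished.

diminished fifth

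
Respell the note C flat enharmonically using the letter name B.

B

Cb is pitch class 11. The letter B alone is pitch class 11.
Pitch class 11 on B needs no accidental: B.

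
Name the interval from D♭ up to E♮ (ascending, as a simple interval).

augmented second

Counting letters D–E gives a second.
Db→E = 3 semitones, 1 wider than the major second (2), so augmented.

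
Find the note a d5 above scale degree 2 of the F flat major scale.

Dbb

Scale degree 2 of Fb major is Gb.
A diminished fifth (6 semitones) above Gb lands on the letter D, giving Dbb.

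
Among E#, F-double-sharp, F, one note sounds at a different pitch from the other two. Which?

In 12-tone equal temperament, enharmonic equivalents share a pitch class. E# is pitch class 5; F## is pitch class 7; F is pitch class 5.
E# and F share pitch class 5, while F## is pitch class 7.

F##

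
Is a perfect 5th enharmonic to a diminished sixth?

Yes

A perfect fifth spans 7 semitones; a diminished sixth spans 7.
They are enharmonically equivalent.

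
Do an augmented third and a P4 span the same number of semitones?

An augmented third spans 5 semitones; a perfect fourth spans 5.
They are enharmonically equivalent.

Yes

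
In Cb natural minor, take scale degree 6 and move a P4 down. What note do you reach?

Scale degree 6 of Cb natural minor is Abb.
A perfect fourth (5 semitones) below Abb lands on the letter E, giving Ebb.

Ebb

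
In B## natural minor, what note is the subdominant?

E##

Degree 4 takes the letter 3 steps above B, which is E.
In natural minor, degree 4 sits 5 semitones above the tonic. B## + 5 semitones is pitch class 6, spelled on E as E##.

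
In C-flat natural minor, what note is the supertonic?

Db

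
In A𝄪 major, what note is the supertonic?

Degree 2 takes the letter 1 step above A, which is B.
In major, degree 2 sits 2 semitones above the tonic. A## + 2 semitones is pitch class 1, spelled on B as B##.

B##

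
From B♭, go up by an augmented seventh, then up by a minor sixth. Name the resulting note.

F#

An augmented seventh up from Bb is A# (letter A, 12 semitones up).
A minor sixth up from A# is F# (letter F, 8 semitones up).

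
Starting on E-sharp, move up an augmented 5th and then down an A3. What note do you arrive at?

G#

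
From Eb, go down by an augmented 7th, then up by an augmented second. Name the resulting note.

An augmented seventh down from Eb is Fbb (letter F, 12 semitones down).
An augmented second up from Fbb is Gb (letter G, 3 semitones up).

Gb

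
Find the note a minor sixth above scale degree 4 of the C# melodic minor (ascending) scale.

Scale degree 4 of C# melodic minor (ascending) is F#.
A minor sixth (8 semitones) above F# lands on the letter D, giving D.

D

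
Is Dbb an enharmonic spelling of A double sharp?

Two spellings are enharmonically equivalent only if they share a pitch class.
Here Dbb → 0, A## → 11; 0 ≠ 11, so they are not.

No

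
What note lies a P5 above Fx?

A fifth above F lands on the letter C.
A perfect fifth spans 7 semitones, so F## moves to pitch class 2. On the letter C that is C##.

C##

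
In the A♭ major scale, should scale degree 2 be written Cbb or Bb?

Each scale degree takes a distinct letter name. Degree 2 of a scale on A must use the letter B.
Bb and Cbb are enharmonically the same pitch, but only Bb uses the letter B, so it is the correct spelling here.

Bb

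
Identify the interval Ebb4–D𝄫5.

minor seventh

Counting letters E–F–G–A–B–C–D gives a seventh.
Ebb→Dbb = 10 semitones, 1 narrower than the major seventh (11), so minor.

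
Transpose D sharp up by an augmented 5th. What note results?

A##

A fifth above D lands on the letter A.
An augmented fifth spans 8 semitones, so D# moves to pitch class 11. On the letter A that is A##.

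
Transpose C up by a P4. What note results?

C up a perfect fourth is F, so the target letter is F.
From C, a perfect fourth is 5 semitones up: F.

F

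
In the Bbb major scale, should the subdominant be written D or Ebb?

Each scale degree takes a distinct letter name. Degree 4 of a scale on B must use the letter E.
Ebb and D are enharmonically the same pitch, but only Ebb uses the letter E, so it is the correct spelling here.

Ebb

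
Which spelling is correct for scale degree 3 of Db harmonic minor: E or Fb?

Fb

Each scale degree takes a distinct letter name. Degree 3 of a scale on D must use the letter F.
Fb and E are enharmonically the same pitch, but only Fb uses the letter F, so it is the correct spelling here.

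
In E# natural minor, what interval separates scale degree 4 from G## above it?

major seventh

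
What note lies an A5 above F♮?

C#

A fifth above F lands on the letter C.
An augmented fifth spans 8 semitones, so F moves to pitch class 1. On the letter C that is C#.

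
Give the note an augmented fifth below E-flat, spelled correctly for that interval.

Abb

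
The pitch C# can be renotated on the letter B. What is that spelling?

C# is pitch class 1. The letter B alone is pitch class 11.
To reach pitch class 1 from B requires an offset of +2 semitones, i.e. double sharp: B##.

B##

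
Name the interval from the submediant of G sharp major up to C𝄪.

major sixth

The submediant of G# major is E#.
E# up to C##: letters E→C make it a sixth; 9 semitones makes it major.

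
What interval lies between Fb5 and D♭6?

major sixth

The letter names run F→D, a span of 5 letter steps, so the interval is some kind of sixth.
Fb to Db is 9 semitones. A major sixth is 9, so 9 makes it major.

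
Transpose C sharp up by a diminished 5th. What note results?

G

C up a perfect fifth is G, so the target letter is G.
From C#, a diminished fifth is 6 semitones up: G.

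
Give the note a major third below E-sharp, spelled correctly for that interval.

C#

A third below E lands on the letter C.
A major third spans 4 semitones, so E# moves to pitch class 1. On the letter C that is C#.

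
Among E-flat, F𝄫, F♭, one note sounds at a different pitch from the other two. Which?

Fb

In 12-tone equal temperament, enharmonic equivalents share a pitch class. Eb is pitch class 3; Fbb is pitch class 3; Fb is pitch class 4.
Eb and Fbb share pitch class 3, while Fb is pitch class 4.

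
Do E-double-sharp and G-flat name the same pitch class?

Yes

E## = pitch class 6 and Gb = pitch class 6 — the same pitch class, so they are enharmonic equivalents.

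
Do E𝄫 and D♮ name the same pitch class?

Yes

Ebb = pitch class 2 and D = pitch class 2 — the same pitch class, so they are enharmonic equivalents.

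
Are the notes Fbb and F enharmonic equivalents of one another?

Fbb is pitch class 3; F is pitch class 5.
The pitch classes differ (3 vs. 5), so they are not enharmonic equivalents.

No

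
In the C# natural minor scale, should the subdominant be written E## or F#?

F#

Each scale degree takes a distinct letter name. Degree 4 of a scale on C must use the letter F.
F# and E## are enharmonically the same pitch, but only F# uses the letter F, so it is the correct spelling here.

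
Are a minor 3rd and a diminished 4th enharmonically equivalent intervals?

A minor third spans 3 semitones; a diminished fourth spans 4.
The spans differ, so they are not enharmonic equivalents.

No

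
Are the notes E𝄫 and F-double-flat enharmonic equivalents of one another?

No

Ebb is pitch class 2; Fbb is pitch class 3.
The pitch classes differ (2 vs. 3), so they are not enharmonic equivalents.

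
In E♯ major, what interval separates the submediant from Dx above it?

The submediant of E# major is C##.
C## up to D##: letters C→D make it a second; 2 semitones makes it major.

major second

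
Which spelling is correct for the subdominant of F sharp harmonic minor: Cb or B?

B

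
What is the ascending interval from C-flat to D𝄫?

minor second

The letter names run C→D, a span of 1 letter step, so the interval is some kind of second.
Cb to Dbb is 1 semitone. A major second is 2, so 1 makes it minor.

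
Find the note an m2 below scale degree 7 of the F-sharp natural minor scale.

D#

Scale degree 7 of F# natural minor is E.
A minor second (1 semitone) below E lands on the letter D, giving D#.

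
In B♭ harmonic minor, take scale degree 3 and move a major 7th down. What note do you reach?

Scale degree 3 of Bb harmonic minor is Db.
A major seventh (11 semitones) below Db lands on the letter E, giving Ebb.

Ebb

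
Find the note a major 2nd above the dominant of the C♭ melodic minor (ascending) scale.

Ab

The dominant of Cb melodic minor (ascending) is Gb.
A major second (2 semitones) above Gb lands on the letter A, giving Ab.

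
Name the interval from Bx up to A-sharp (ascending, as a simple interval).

diminished seventh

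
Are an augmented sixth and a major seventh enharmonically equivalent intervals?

An augmented sixth spans 10 semitones; a major seventh spans 11.
The spans differ, so they are not enharmonic equivalents.

No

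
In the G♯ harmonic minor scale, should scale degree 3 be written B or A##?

B

Each scale degree takes a distinct letter name. Degree 3 of a scale on G must use the letter B.
B and A## are enharmonically the same pitch, but only B uses the letter B, so it is the correct spelling here.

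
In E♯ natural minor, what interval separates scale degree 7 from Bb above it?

diminished sixth

Scale degree 7 of E# natural minor is D#.
D# up to Bb: letters D→B make it a sixth; 7 semitones makes it diminished.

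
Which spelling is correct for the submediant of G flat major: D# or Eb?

Eb

Each scale degree takes a distinct letter name. Degree 6 of a scale on G must use the letter E.
Eb and D# are enharmonically the same pitch, but only Eb uses the letter E, so it is the correct spelling here.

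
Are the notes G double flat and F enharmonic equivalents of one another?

Yes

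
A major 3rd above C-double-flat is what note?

Ebb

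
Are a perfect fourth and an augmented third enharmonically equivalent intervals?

A perfect fourth spans 5 semitones; an augmented third spans 5.
They are enharmonically equivalent.

Yes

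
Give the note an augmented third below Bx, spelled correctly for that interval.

G#

B down a major third is G, so the target letter is G.
From B##, an augmented third is 5 semitones down: G#.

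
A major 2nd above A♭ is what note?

Bb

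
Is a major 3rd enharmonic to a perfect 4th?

A major third spans 4 semitones; a perfect fourth spans 5.
The spans differ, so they are not enharmonic equivalents.

No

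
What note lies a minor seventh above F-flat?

A seventh above F lands on the letter E.
A minor seventh spans 10 semitones, so Fb moves to pitch class 2. On the letter E that is Ebb.

Ebb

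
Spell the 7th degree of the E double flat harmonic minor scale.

The Ebb harmonic minor scale runs Ebb Fb Gbb Abb Bbb Cbb Db.
Degree 7 is Db.

Db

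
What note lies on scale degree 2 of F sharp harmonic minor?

Degree 2 takes the letter 1 step above F, which is G.
In harmonic minor, degree 2 sits 2 semitones above the tonic. F# + 2 semitones is pitch class 8, spelled on G as G#.

G#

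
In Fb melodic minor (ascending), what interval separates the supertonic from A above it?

augmented second

The supertonic of Fb melodic minor (ascending) is Gb.
Gb up to A: letters G→A make it a second; 3 semitones makes it augmented.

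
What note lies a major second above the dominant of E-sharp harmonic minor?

C##

The dominant of E# harmonic minor is B#.
A major second (2 semitones) above B# lands on the letter C, giving C##.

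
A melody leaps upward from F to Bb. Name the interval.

perfect fourth

The letter names run F→B, a span of 3 letter steps, so the interval is some kind of fourth.
F to Bb is 5 semitones. A perfect fourth is 5, so 5 makes it perfect.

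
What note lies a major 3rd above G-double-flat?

Bbb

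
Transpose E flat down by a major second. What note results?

A second below E lands on the letter D.
A major second spans 2 semitones, so Eb moves to pitch class 1. On the letter D that is Db.

Db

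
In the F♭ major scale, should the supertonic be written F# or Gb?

Gb

Each scale degree takes a distinct letter name. Degree 2 of a scale on F must use the letter G.
Gb and F# are enharmonically the same pitch, but only Gb uses the letter G, so it is the correct spelling here.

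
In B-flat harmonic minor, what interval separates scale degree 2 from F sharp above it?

augmented fourth

Scale degree 2 of Bb harmonic minor is C.
C up to F#: letters C→F make it a fourth; 6 semitones makes it augmented.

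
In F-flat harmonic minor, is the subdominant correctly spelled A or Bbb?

Each scale degree takes a distinct letter name. Degree 4 of a scale on F must use the letter B.
Bbb and A are enharmonically the same pitch, but only Bbb uses the letter B, so it is the correct spelling here.

Bbb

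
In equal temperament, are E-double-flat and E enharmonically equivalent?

Two spellings are enharmonically equivalent only if they share a pitch class.
Here Ebb → 2, E → 4; 2 ≠ 4, so they are not.

No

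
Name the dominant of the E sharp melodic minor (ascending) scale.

B#

Degree 5 takes the letter 4 steps above E, which is B.
In melodic minor (ascending), degree 5 sits 7 semitones above the tonic. E# + 7 semitones is pitch class 0, spelled on B as B#.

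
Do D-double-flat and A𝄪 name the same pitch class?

Two spellings are enharmonically equivalent only if they share a pitch class.
Here Dbb → 0, A## → 11; 0 ≠ 11, so they are not.

No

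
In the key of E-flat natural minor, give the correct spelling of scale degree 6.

Cb

The Eb natural minor scale runs Eb F Gb Ab Bb Cb Db.
Degree 6 is Cb.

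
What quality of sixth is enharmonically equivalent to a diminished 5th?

doubly diminished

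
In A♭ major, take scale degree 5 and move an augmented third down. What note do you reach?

Cbb

Scale degree 5 of Ab major is Eb.
An augmented third (5 semitones) below Eb lands on the letter C, giving Cbb.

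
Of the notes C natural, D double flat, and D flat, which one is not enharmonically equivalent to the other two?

Db

In 12-tone equal temperament, enharmonic equivalents share a pitch class. C is pitch class 0; Dbb is pitch class 0; Db is pitch class 1.
C and Dbb share pitch class 0, while Db is pitch class 1.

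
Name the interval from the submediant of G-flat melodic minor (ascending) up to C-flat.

The submediant of Gb melodic minor (ascending) is Eb.
Eb up to Cb: letters E→C make it a sixth; 8 semitones makes it minor.

minor sixth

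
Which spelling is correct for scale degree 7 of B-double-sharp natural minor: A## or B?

Each scale degree takes a distinct letter name. Degree 7 of a scale on B must use the letter A.
A## and B are enharmonically the same pitch, but only A## uses the letter A, so it is the correct spelling here.

A##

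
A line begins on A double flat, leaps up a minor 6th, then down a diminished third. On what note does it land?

A minor sixth up from Abb is Fbb (letter F, 8 semitones up).
A diminished third down from Fbb is Db (letter D, 2 semitones down).

Db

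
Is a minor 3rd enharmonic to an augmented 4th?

No

A minor third spans 3 semitones; an augmented fourth spans 6.
The spans differ, so they are not enharmonic equivalents.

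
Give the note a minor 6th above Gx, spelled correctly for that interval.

E#

G up a major sixth is E, so the target letter is E.
From G##, a minor sixth is 8 semitones up: E#.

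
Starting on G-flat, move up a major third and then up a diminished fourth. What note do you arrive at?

Ebb

A major third up from Gb is Bb (letter B, 4 semitones up).
A diminished fourth up from Bb is Ebb (letter E, 4 semitones up).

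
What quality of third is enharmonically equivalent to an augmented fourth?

An augmented fourth spans 6 semitones.
A third spanning 6 semitones is doubly augmented (the major third is 4).

doubly augmented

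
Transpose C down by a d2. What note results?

C down a major second is Bb, so the target letter is B.
From C, a diminished second is 0 semitones down: B#.

B#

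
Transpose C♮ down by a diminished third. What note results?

C down a major third is Ab, so the target letter is A.
From C, a diminished third is 2 semitones down: A#.

A#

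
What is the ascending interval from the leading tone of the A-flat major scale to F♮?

minor seventh

The leading tone of Ab major is G.
G up to F: letters G→F make it a seventh; 10 semitones makes it minor.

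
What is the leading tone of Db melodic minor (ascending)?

Degree 7 takes the letter 6 steps above D, which is C.
In melodic minor (ascending), degree 7 sits 11 semitones above the tonic. Db + 11 semitones is pitch class 0, spelled on C as C.

C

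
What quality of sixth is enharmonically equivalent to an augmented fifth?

minor

An augmented fifth spans 8 semitones.
A sixth spanning 8 semitones is minor (the major sixth is 9).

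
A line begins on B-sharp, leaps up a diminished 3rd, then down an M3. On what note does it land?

Bb

A diminished third up from B# is D (letter D, 2 semitones up).
A major third down from D is Bb (letter B, 4 semitones down).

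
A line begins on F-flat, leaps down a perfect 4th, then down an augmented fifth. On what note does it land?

A perfect fourth down from Fb is Cb (letter C, 5 semitones down).
An augmented fifth down from Cb is Fbb (letter F, 8 semitones down).

Fbb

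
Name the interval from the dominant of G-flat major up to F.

major third

The dominant of Gb major is Db.
Db up to F: letters D→F make it a third; 4 semitones makes it major.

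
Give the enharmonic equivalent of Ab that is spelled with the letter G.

Ab is pitch class 8. The letter G alone is pitch class 7.
To reach pitch class 8 from G requires an offset of +1 semitone, i.e. sharp: G#.

G#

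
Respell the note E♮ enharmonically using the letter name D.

D##

Plain D sits 2 semitones below E, so on the letter D the same pitch needs a double sharp: D##.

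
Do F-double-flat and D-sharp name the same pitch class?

Yes

Fbb = pitch class 3 and D# = pitch class 3 — the same pitch class, so they are enharmonic equivalents.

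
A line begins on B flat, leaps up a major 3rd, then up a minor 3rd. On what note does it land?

F

A major third up from Bb is D (letter D, 4 semitones up).
A minor third up from D is F (letter F, 3 semitones up).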